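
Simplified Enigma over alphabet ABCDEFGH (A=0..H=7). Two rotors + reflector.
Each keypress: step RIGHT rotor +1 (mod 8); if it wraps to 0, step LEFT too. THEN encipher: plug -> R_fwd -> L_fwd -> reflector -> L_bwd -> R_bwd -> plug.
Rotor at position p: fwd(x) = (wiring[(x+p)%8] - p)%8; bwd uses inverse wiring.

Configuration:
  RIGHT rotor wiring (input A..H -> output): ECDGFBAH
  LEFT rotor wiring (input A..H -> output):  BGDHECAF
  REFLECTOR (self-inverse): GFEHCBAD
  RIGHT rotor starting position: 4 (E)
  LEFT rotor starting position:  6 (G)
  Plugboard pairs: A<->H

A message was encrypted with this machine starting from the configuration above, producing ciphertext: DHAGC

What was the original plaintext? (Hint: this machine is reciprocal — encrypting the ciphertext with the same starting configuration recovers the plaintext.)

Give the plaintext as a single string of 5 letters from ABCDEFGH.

Answer: ABGHF

Derivation:
Char 1 ('D'): step: R->5, L=6; D->plug->D->R->H->L->E->refl->C->L'->A->R'->H->plug->A
Char 2 ('H'): step: R->6, L=6; H->plug->A->R->C->L->D->refl->H->L'->B->R'->B->plug->B
Char 3 ('A'): step: R->7, L=6; A->plug->H->R->B->L->H->refl->D->L'->C->R'->G->plug->G
Char 4 ('G'): step: R->0, L->7 (L advanced); G->plug->G->R->A->L->G->refl->A->L'->E->R'->A->plug->H
Char 5 ('C'): step: R->1, L=7; C->plug->C->R->F->L->F->refl->B->L'->H->R'->F->plug->F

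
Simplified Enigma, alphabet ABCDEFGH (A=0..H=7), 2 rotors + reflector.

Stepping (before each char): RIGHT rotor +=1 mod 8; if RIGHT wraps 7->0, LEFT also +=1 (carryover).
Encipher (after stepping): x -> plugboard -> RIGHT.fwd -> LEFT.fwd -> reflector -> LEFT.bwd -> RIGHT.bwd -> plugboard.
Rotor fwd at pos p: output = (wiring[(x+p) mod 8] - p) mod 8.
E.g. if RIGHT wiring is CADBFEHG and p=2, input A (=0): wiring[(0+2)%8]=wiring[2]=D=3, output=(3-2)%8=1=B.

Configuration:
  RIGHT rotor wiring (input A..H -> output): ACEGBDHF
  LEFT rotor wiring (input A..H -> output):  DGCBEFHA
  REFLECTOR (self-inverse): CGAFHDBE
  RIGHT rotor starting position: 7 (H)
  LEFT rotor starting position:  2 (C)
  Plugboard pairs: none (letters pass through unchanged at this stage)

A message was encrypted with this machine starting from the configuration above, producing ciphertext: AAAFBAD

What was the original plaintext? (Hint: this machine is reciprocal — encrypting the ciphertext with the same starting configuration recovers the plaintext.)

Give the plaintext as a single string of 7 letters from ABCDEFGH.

Answer: EDEECHE

Derivation:
Char 1 ('A'): step: R->0, L->3 (L advanced); A->plug->A->R->A->L->G->refl->B->L'->B->R'->E->plug->E
Char 2 ('A'): step: R->1, L=3; A->plug->A->R->B->L->B->refl->G->L'->A->R'->D->plug->D
Char 3 ('A'): step: R->2, L=3; A->plug->A->R->C->L->C->refl->A->L'->F->R'->E->plug->E
Char 4 ('F'): step: R->3, L=3; F->plug->F->R->F->L->A->refl->C->L'->C->R'->E->plug->E
Char 5 ('B'): step: R->4, L=3; B->plug->B->R->H->L->H->refl->E->L'->D->R'->C->plug->C
Char 6 ('A'): step: R->5, L=3; A->plug->A->R->G->L->D->refl->F->L'->E->R'->H->plug->H
Char 7 ('D'): step: R->6, L=3; D->plug->D->R->E->L->F->refl->D->L'->G->R'->E->plug->E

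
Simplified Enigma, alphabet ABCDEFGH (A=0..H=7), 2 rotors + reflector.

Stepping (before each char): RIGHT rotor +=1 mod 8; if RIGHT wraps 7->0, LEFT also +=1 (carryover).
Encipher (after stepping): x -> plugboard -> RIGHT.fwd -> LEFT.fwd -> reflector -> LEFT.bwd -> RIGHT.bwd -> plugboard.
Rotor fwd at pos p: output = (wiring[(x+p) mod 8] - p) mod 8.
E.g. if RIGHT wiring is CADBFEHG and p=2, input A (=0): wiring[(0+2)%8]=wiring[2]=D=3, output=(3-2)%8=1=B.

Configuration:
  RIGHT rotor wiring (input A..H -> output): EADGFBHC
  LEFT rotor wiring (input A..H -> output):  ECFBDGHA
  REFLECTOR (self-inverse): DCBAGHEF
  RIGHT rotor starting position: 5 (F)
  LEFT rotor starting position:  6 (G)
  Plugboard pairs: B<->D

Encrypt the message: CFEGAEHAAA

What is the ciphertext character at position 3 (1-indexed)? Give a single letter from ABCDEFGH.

Char 1 ('C'): step: R->6, L=6; C->plug->C->R->G->L->F->refl->H->L'->E->R'->B->plug->D
Char 2 ('F'): step: R->7, L=6; F->plug->F->R->G->L->F->refl->H->L'->E->R'->D->plug->B
Char 3 ('E'): step: R->0, L->7 (L advanced); E->plug->E->R->F->L->E->refl->G->L'->D->R'->C->plug->C

C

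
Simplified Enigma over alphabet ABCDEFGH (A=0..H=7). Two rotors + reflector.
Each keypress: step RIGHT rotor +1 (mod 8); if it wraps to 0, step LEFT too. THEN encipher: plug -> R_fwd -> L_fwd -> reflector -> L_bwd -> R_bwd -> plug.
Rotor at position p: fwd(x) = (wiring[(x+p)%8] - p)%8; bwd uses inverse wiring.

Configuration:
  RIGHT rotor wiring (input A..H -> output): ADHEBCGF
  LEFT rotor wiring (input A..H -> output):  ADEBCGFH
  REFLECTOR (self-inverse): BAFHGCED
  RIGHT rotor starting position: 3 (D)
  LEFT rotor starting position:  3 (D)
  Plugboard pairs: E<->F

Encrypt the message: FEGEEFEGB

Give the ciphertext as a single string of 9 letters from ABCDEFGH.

Answer: HBDBGHAHC

Derivation:
Char 1 ('F'): step: R->4, L=3; F->plug->E->R->E->L->E->refl->G->L'->A->R'->H->plug->H
Char 2 ('E'): step: R->5, L=3; E->plug->F->R->C->L->D->refl->H->L'->B->R'->B->plug->B
Char 3 ('G'): step: R->6, L=3; G->plug->G->R->D->L->C->refl->F->L'->F->R'->D->plug->D
Char 4 ('E'): step: R->7, L=3; E->plug->F->R->C->L->D->refl->H->L'->B->R'->B->plug->B
Char 5 ('E'): step: R->0, L->4 (L advanced); E->plug->F->R->C->L->B->refl->A->L'->G->R'->G->plug->G
Char 6 ('F'): step: R->1, L=4; F->plug->E->R->B->L->C->refl->F->L'->H->R'->H->plug->H
Char 7 ('E'): step: R->2, L=4; E->plug->F->R->D->L->D->refl->H->L'->F->R'->A->plug->A
Char 8 ('G'): step: R->3, L=4; G->plug->G->R->A->L->G->refl->E->L'->E->R'->H->plug->H
Char 9 ('B'): step: R->4, L=4; B->plug->B->R->G->L->A->refl->B->L'->C->R'->C->plug->C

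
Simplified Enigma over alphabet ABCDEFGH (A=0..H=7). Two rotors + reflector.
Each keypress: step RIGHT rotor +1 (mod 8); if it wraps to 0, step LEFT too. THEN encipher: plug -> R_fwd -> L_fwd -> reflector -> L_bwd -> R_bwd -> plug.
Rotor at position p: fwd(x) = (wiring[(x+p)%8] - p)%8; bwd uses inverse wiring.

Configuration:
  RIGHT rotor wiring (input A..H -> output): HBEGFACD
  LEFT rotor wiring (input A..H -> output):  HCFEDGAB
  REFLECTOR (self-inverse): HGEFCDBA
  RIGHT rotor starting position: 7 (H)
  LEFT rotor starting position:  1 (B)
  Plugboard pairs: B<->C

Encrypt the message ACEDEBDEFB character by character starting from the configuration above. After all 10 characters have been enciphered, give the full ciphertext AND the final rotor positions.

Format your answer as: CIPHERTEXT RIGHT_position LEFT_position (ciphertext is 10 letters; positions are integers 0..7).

Answer: EFDBAHBDBE 1 3

Derivation:
Char 1 ('A'): step: R->0, L->2 (L advanced); A->plug->A->R->H->L->A->refl->H->L'->F->R'->E->plug->E
Char 2 ('C'): step: R->1, L=2; C->plug->B->R->D->L->E->refl->C->L'->B->R'->F->plug->F
Char 3 ('E'): step: R->2, L=2; E->plug->E->R->A->L->D->refl->F->L'->G->R'->D->plug->D
Char 4 ('D'): step: R->3, L=2; D->plug->D->R->H->L->A->refl->H->L'->F->R'->C->plug->B
Char 5 ('E'): step: R->4, L=2; E->plug->E->R->D->L->E->refl->C->L'->B->R'->A->plug->A
Char 6 ('B'): step: R->5, L=2; B->plug->C->R->G->L->F->refl->D->L'->A->R'->H->plug->H
Char 7 ('D'): step: R->6, L=2; D->plug->D->R->D->L->E->refl->C->L'->B->R'->C->plug->B
Char 8 ('E'): step: R->7, L=2; E->plug->E->R->H->L->A->refl->H->L'->F->R'->D->plug->D
Char 9 ('F'): step: R->0, L->3 (L advanced); F->plug->F->R->A->L->B->refl->G->L'->E->R'->C->plug->B
Char 10 ('B'): step: R->1, L=3; B->plug->C->R->F->L->E->refl->C->L'->H->R'->E->plug->E
Final: ciphertext=EFDBAHBDBE, RIGHT=1, LEFT=3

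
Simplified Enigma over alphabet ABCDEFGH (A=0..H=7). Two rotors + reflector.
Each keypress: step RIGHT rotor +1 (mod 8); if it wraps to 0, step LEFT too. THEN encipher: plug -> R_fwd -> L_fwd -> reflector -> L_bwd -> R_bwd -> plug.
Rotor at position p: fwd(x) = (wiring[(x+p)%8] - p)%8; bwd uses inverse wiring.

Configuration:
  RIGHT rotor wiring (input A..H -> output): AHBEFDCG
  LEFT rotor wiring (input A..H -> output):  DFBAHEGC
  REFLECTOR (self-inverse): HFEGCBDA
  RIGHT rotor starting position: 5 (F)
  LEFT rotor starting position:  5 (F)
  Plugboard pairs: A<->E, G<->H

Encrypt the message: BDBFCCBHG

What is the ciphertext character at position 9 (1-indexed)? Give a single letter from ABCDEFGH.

Char 1 ('B'): step: R->6, L=5; B->plug->B->R->A->L->H->refl->A->L'->E->R'->A->plug->E
Char 2 ('D'): step: R->7, L=5; D->plug->D->R->C->L->F->refl->B->L'->B->R'->B->plug->B
Char 3 ('B'): step: R->0, L->6 (L advanced); B->plug->B->R->H->L->G->refl->D->L'->E->R'->D->plug->D
Char 4 ('F'): step: R->1, L=6; F->plug->F->R->B->L->E->refl->C->L'->F->R'->G->plug->H
Char 5 ('C'): step: R->2, L=6; C->plug->C->R->D->L->H->refl->A->L'->A->R'->E->plug->A
Char 6 ('C'): step: R->3, L=6; C->plug->C->R->A->L->A->refl->H->L'->D->R'->E->plug->A
Char 7 ('B'): step: R->4, L=6; B->plug->B->R->H->L->G->refl->D->L'->E->R'->E->plug->A
Char 8 ('H'): step: R->5, L=6; H->plug->G->R->H->L->G->refl->D->L'->E->R'->F->plug->F
Char 9 ('G'): step: R->6, L=6; G->plug->H->R->F->L->C->refl->E->L'->B->R'->D->plug->D

D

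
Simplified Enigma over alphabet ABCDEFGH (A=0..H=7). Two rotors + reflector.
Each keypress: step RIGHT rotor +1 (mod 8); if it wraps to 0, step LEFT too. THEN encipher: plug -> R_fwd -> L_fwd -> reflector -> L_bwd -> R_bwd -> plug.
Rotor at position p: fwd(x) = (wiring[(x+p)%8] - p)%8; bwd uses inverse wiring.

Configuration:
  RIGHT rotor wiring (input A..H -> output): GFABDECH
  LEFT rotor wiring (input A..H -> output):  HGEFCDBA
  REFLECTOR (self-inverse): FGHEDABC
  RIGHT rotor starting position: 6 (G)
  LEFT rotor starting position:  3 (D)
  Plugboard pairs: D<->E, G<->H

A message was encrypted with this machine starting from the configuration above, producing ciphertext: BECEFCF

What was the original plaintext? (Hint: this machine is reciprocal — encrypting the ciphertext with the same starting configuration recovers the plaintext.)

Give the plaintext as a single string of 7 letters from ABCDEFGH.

Char 1 ('B'): step: R->7, L=3; B->plug->B->R->H->L->B->refl->G->L'->D->R'->H->plug->G
Char 2 ('E'): step: R->0, L->4 (L advanced); E->plug->D->R->B->L->H->refl->C->L'->F->R'->B->plug->B
Char 3 ('C'): step: R->1, L=4; C->plug->C->R->A->L->G->refl->B->L'->H->R'->B->plug->B
Char 4 ('E'): step: R->2, L=4; E->plug->D->R->C->L->F->refl->A->L'->G->R'->A->plug->A
Char 5 ('F'): step: R->3, L=4; F->plug->F->R->D->L->E->refl->D->L'->E->R'->E->plug->D
Char 6 ('C'): step: R->4, L=4; C->plug->C->R->G->L->A->refl->F->L'->C->R'->E->plug->D
Char 7 ('F'): step: R->5, L=4; F->plug->F->R->D->L->E->refl->D->L'->E->R'->G->plug->H

Answer: GBBADDH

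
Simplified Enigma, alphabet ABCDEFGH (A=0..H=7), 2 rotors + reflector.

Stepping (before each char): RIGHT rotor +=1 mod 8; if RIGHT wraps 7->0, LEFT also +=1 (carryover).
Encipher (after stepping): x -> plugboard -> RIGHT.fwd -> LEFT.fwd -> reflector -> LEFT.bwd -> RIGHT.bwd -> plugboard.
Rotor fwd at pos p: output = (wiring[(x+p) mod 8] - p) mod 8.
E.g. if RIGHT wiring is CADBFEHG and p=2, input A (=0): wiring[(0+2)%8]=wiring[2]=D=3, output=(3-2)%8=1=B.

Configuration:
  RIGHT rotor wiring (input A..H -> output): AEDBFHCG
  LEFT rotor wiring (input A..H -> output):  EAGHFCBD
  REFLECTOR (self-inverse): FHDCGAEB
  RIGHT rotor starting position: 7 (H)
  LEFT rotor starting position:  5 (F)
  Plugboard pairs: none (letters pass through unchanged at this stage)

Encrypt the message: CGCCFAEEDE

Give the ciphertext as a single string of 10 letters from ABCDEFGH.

Answer: AEEGBEDABH

Derivation:
Char 1 ('C'): step: R->0, L->6 (L advanced); C->plug->C->R->D->L->C->refl->D->L'->A->R'->A->plug->A
Char 2 ('G'): step: R->1, L=6; G->plug->G->R->F->L->B->refl->H->L'->G->R'->E->plug->E
Char 3 ('C'): step: R->2, L=6; C->plug->C->R->D->L->C->refl->D->L'->A->R'->E->plug->E
Char 4 ('C'): step: R->3, L=6; C->plug->C->R->E->L->A->refl->F->L'->B->R'->G->plug->G
Char 5 ('F'): step: R->4, L=6; F->plug->F->R->A->L->D->refl->C->L'->D->R'->B->plug->B
Char 6 ('A'): step: R->5, L=6; A->plug->A->R->C->L->G->refl->E->L'->H->R'->E->plug->E
Char 7 ('E'): step: R->6, L=6; E->plug->E->R->F->L->B->refl->H->L'->G->R'->D->plug->D
Char 8 ('E'): step: R->7, L=6; E->plug->E->R->C->L->G->refl->E->L'->H->R'->A->plug->A
Char 9 ('D'): step: R->0, L->7 (L advanced); D->plug->D->R->B->L->F->refl->A->L'->E->R'->B->plug->B
Char 10 ('E'): step: R->1, L=7; E->plug->E->R->G->L->D->refl->C->L'->H->R'->H->plug->H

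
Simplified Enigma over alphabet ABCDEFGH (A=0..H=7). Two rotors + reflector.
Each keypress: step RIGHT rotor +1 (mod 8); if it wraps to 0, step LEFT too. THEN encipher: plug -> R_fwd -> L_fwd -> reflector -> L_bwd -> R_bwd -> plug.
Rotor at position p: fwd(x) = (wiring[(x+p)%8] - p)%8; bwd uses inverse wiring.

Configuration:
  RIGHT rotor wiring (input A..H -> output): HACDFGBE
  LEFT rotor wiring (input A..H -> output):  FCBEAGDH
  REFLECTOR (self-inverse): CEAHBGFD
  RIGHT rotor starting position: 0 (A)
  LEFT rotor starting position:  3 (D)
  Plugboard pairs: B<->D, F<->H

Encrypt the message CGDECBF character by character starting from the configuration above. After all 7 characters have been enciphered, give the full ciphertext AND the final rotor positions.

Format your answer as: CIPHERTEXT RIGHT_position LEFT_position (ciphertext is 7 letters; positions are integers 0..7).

Answer: FCBCADH 7 3

Derivation:
Char 1 ('C'): step: R->1, L=3; C->plug->C->R->C->L->D->refl->H->L'->G->R'->H->plug->F
Char 2 ('G'): step: R->2, L=3; G->plug->G->R->F->L->C->refl->A->L'->D->R'->C->plug->C
Char 3 ('D'): step: R->3, L=3; D->plug->B->R->C->L->D->refl->H->L'->G->R'->D->plug->B
Char 4 ('E'): step: R->4, L=3; E->plug->E->R->D->L->A->refl->C->L'->F->R'->C->plug->C
Char 5 ('C'): step: R->5, L=3; C->plug->C->R->H->L->G->refl->F->L'->B->R'->A->plug->A
Char 6 ('B'): step: R->6, L=3; B->plug->D->R->C->L->D->refl->H->L'->G->R'->B->plug->D
Char 7 ('F'): step: R->7, L=3; F->plug->H->R->C->L->D->refl->H->L'->G->R'->F->plug->H
Final: ciphertext=FCBCADH, RIGHT=7, LEFT=3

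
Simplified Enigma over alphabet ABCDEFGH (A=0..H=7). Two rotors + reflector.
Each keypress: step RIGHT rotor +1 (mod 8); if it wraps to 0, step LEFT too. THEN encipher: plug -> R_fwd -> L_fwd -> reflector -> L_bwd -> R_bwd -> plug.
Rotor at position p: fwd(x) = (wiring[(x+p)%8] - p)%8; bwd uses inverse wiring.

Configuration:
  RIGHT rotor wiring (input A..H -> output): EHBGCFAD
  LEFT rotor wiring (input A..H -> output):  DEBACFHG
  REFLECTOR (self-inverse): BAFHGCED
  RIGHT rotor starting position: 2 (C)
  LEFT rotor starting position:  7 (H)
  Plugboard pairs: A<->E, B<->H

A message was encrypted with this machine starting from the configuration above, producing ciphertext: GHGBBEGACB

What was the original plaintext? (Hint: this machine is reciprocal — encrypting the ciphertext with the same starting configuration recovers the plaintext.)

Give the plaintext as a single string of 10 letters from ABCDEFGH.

Answer: HECGGFBCEF

Derivation:
Char 1 ('G'): step: R->3, L=7; G->plug->G->R->E->L->B->refl->A->L'->H->R'->B->plug->H
Char 2 ('H'): step: R->4, L=7; H->plug->B->R->B->L->E->refl->G->L'->G->R'->A->plug->E
Char 3 ('G'): step: R->5, L=7; G->plug->G->R->B->L->E->refl->G->L'->G->R'->C->plug->C
Char 4 ('B'): step: R->6, L=7; B->plug->H->R->H->L->A->refl->B->L'->E->R'->G->plug->G
Char 5 ('B'): step: R->7, L=7; B->plug->H->R->B->L->E->refl->G->L'->G->R'->G->plug->G
Char 6 ('E'): step: R->0, L->0 (L advanced); E->plug->A->R->E->L->C->refl->F->L'->F->R'->F->plug->F
Char 7 ('G'): step: R->1, L=0; G->plug->G->R->C->L->B->refl->A->L'->D->R'->H->plug->B
Char 8 ('A'): step: R->2, L=0; A->plug->E->R->G->L->H->refl->D->L'->A->R'->C->plug->C
Char 9 ('C'): step: R->3, L=0; C->plug->C->R->C->L->B->refl->A->L'->D->R'->A->plug->E
Char 10 ('B'): step: R->4, L=0; B->plug->H->R->C->L->B->refl->A->L'->D->R'->F->plug->F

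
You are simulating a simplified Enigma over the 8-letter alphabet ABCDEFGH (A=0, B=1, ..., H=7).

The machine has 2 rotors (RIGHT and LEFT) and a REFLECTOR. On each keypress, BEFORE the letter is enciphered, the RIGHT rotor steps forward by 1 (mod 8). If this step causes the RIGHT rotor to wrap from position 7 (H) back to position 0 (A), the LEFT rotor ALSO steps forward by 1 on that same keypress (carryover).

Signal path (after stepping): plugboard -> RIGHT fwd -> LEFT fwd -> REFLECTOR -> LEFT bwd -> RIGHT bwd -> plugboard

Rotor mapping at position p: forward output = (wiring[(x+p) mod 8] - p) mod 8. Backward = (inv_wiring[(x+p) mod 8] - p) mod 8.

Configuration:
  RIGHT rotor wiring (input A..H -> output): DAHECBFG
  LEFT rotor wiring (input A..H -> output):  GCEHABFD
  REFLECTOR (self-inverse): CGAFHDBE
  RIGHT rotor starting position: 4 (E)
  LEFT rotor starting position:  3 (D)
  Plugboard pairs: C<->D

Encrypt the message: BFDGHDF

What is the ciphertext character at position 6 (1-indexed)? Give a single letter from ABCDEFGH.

Char 1 ('B'): step: R->5, L=3; B->plug->B->R->A->L->E->refl->H->L'->G->R'->D->plug->C
Char 2 ('F'): step: R->6, L=3; F->plug->F->R->G->L->H->refl->E->L'->A->R'->B->plug->B
Char 3 ('D'): step: R->7, L=3; D->plug->C->R->B->L->F->refl->D->L'->F->R'->E->plug->E
Char 4 ('G'): step: R->0, L->4 (L advanced); G->plug->G->R->F->L->G->refl->B->L'->C->R'->E->plug->E
Char 5 ('H'): step: R->1, L=4; H->plug->H->R->C->L->B->refl->G->L'->F->R'->G->plug->G
Char 6 ('D'): step: R->2, L=4; D->plug->C->R->A->L->E->refl->H->L'->D->R'->E->plug->E

E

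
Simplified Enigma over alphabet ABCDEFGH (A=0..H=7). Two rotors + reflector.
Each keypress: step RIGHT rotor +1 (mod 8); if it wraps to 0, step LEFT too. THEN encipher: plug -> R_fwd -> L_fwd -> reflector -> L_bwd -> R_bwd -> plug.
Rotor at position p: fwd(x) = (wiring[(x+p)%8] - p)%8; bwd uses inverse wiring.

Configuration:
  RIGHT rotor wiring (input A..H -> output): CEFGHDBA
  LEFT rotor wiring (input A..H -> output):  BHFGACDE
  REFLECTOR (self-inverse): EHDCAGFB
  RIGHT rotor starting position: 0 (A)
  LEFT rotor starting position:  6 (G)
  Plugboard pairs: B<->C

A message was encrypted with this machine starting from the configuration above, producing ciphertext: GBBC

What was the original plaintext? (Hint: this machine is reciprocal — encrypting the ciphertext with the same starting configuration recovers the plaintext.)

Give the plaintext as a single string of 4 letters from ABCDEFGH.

Answer: BEGB

Derivation:
Char 1 ('G'): step: R->1, L=6; G->plug->G->R->H->L->E->refl->A->L'->F->R'->C->plug->B
Char 2 ('B'): step: R->2, L=6; B->plug->C->R->F->L->A->refl->E->L'->H->R'->E->plug->E
Char 3 ('B'): step: R->3, L=6; B->plug->C->R->A->L->F->refl->G->L'->B->R'->G->plug->G
Char 4 ('C'): step: R->4, L=6; C->plug->B->R->H->L->E->refl->A->L'->F->R'->C->plug->B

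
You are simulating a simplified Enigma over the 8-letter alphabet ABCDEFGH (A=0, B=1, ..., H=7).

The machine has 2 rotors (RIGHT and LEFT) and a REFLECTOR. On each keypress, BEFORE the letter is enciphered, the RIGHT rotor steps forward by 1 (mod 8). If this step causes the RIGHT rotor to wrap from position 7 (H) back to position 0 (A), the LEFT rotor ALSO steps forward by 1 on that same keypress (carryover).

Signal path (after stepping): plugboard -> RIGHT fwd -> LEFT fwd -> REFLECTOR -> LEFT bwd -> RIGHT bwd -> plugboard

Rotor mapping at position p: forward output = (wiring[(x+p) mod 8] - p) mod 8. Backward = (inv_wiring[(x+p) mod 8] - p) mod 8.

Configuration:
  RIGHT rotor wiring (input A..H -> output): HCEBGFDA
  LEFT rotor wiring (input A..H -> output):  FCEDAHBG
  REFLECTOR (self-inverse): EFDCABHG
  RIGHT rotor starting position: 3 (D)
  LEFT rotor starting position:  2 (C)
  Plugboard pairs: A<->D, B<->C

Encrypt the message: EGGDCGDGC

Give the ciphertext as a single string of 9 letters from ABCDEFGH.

Char 1 ('E'): step: R->4, L=2; E->plug->E->R->D->L->F->refl->B->L'->B->R'->B->plug->C
Char 2 ('G'): step: R->5, L=2; G->plug->G->R->E->L->H->refl->G->L'->C->R'->D->plug->A
Char 3 ('G'): step: R->6, L=2; G->plug->G->R->A->L->C->refl->D->L'->G->R'->E->plug->E
Char 4 ('D'): step: R->7, L=2; D->plug->A->R->B->L->B->refl->F->L'->D->R'->C->plug->B
Char 5 ('C'): step: R->0, L->3 (L advanced); C->plug->B->R->C->L->E->refl->A->L'->A->R'->H->plug->H
Char 6 ('G'): step: R->1, L=3; G->plug->G->R->H->L->B->refl->F->L'->B->R'->A->plug->D
Char 7 ('D'): step: R->2, L=3; D->plug->A->R->C->L->E->refl->A->L'->A->R'->H->plug->H
Char 8 ('G'): step: R->3, L=3; G->plug->G->R->H->L->B->refl->F->L'->B->R'->H->plug->H
Char 9 ('C'): step: R->4, L=3; C->plug->B->R->B->L->F->refl->B->L'->H->R'->C->plug->B

Answer: CAEBHDHHB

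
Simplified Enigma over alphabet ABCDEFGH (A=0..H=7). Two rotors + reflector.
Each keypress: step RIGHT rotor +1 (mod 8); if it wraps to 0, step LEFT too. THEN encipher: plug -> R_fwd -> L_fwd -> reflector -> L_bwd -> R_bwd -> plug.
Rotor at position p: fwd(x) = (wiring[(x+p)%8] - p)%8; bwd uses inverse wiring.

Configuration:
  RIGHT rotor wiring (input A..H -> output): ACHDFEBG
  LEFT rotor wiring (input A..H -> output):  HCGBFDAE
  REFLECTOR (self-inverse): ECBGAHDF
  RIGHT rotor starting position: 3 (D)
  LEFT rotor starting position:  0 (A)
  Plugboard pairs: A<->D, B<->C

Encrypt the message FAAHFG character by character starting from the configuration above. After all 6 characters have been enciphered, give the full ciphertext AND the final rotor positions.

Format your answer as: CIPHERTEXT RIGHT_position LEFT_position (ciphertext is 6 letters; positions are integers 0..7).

Answer: HBCGDD 1 1

Derivation:
Char 1 ('F'): step: R->4, L=0; F->plug->F->R->G->L->A->refl->E->L'->H->R'->H->plug->H
Char 2 ('A'): step: R->5, L=0; A->plug->D->R->D->L->B->refl->C->L'->B->R'->C->plug->B
Char 3 ('A'): step: R->6, L=0; A->plug->D->R->E->L->F->refl->H->L'->A->R'->B->plug->C
Char 4 ('H'): step: R->7, L=0; H->plug->H->R->C->L->G->refl->D->L'->F->R'->G->plug->G
Char 5 ('F'): step: R->0, L->1 (L advanced); F->plug->F->R->E->L->C->refl->B->L'->A->R'->A->plug->D
Char 6 ('G'): step: R->1, L=1; G->plug->G->R->F->L->H->refl->F->L'->B->R'->A->plug->D
Final: ciphertext=HBCGDD, RIGHT=1, LEFT=1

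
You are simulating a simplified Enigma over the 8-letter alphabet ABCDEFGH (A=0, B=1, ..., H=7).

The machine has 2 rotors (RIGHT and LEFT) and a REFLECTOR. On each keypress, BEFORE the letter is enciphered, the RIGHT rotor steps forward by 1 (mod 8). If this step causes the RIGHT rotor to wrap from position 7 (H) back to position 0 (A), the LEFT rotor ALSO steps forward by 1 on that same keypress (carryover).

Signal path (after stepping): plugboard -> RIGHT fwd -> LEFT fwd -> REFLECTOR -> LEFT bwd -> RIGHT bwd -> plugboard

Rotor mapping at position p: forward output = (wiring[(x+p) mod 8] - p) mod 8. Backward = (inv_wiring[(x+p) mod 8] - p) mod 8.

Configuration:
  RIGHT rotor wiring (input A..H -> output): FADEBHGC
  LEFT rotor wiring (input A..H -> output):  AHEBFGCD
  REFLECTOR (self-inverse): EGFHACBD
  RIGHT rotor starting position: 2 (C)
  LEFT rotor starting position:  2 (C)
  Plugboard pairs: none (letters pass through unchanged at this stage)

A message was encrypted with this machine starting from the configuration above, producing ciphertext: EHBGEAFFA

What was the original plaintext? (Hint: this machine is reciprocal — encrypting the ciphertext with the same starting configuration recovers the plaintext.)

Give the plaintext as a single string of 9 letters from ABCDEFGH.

Char 1 ('E'): step: R->3, L=2; E->plug->E->R->H->L->F->refl->C->L'->A->R'->H->plug->H
Char 2 ('H'): step: R->4, L=2; H->plug->H->R->A->L->C->refl->F->L'->H->R'->G->plug->G
Char 3 ('B'): step: R->5, L=2; B->plug->B->R->B->L->H->refl->D->L'->C->R'->A->plug->A
Char 4 ('G'): step: R->6, L=2; G->plug->G->R->D->L->E->refl->A->L'->E->R'->B->plug->B
Char 5 ('E'): step: R->7, L=2; E->plug->E->R->F->L->B->refl->G->L'->G->R'->B->plug->B
Char 6 ('A'): step: R->0, L->3 (L advanced); A->plug->A->R->F->L->F->refl->C->L'->B->R'->E->plug->E
Char 7 ('F'): step: R->1, L=3; F->plug->F->R->F->L->F->refl->C->L'->B->R'->G->plug->G
Char 8 ('F'): step: R->2, L=3; F->plug->F->R->A->L->G->refl->B->L'->H->R'->C->plug->C
Char 9 ('A'): step: R->3, L=3; A->plug->A->R->B->L->C->refl->F->L'->F->R'->G->plug->G

Answer: HGABBEGCG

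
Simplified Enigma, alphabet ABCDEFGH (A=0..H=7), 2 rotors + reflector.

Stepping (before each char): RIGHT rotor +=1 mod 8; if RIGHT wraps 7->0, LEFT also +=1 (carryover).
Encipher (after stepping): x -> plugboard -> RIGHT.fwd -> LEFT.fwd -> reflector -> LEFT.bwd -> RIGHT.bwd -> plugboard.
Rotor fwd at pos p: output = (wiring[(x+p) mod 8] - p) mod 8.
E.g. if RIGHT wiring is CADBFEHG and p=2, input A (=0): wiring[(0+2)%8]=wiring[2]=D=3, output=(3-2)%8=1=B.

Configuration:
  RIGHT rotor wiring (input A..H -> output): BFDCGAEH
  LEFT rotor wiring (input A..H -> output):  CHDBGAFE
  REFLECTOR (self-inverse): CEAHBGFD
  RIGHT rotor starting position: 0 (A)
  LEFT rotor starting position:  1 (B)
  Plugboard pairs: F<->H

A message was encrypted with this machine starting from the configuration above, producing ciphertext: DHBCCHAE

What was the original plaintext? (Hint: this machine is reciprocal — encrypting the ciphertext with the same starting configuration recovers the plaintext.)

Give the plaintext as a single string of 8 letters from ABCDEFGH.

Char 1 ('D'): step: R->1, L=1; D->plug->D->R->F->L->E->refl->B->L'->H->R'->E->plug->E
Char 2 ('H'): step: R->2, L=1; H->plug->F->R->F->L->E->refl->B->L'->H->R'->G->plug->G
Char 3 ('B'): step: R->3, L=1; B->plug->B->R->D->L->F->refl->G->L'->A->R'->H->plug->F
Char 4 ('C'): step: R->4, L=1; C->plug->C->R->A->L->G->refl->F->L'->D->R'->D->plug->D
Char 5 ('C'): step: R->5, L=1; C->plug->C->R->C->L->A->refl->C->L'->B->R'->H->plug->F
Char 6 ('H'): step: R->6, L=1; H->plug->F->R->E->L->H->refl->D->L'->G->R'->A->plug->A
Char 7 ('A'): step: R->7, L=1; A->plug->A->R->A->L->G->refl->F->L'->D->R'->E->plug->E
Char 8 ('E'): step: R->0, L->2 (L advanced); E->plug->E->R->G->L->A->refl->C->L'->F->R'->B->plug->B

Answer: EGFDFAEB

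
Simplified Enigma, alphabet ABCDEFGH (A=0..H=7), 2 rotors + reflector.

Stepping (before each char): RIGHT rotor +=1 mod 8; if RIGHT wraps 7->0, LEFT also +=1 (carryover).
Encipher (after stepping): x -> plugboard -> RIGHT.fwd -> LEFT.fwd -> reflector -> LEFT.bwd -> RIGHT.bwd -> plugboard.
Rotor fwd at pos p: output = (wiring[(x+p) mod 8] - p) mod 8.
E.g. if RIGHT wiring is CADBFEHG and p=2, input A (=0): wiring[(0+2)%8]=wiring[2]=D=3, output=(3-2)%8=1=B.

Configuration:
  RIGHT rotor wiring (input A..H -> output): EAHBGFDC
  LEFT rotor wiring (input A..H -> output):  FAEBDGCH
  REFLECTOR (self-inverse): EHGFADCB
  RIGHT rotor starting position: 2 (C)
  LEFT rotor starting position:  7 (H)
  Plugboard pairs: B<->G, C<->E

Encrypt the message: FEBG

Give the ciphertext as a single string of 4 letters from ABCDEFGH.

Char 1 ('F'): step: R->3, L=7; F->plug->F->R->B->L->G->refl->C->L'->E->R'->H->plug->H
Char 2 ('E'): step: R->4, L=7; E->plug->C->R->H->L->D->refl->F->L'->D->R'->G->plug->B
Char 3 ('B'): step: R->5, L=7; B->plug->G->R->E->L->C->refl->G->L'->B->R'->H->plug->H
Char 4 ('G'): step: R->6, L=7; G->plug->B->R->E->L->C->refl->G->L'->B->R'->E->plug->C

Answer: HBHC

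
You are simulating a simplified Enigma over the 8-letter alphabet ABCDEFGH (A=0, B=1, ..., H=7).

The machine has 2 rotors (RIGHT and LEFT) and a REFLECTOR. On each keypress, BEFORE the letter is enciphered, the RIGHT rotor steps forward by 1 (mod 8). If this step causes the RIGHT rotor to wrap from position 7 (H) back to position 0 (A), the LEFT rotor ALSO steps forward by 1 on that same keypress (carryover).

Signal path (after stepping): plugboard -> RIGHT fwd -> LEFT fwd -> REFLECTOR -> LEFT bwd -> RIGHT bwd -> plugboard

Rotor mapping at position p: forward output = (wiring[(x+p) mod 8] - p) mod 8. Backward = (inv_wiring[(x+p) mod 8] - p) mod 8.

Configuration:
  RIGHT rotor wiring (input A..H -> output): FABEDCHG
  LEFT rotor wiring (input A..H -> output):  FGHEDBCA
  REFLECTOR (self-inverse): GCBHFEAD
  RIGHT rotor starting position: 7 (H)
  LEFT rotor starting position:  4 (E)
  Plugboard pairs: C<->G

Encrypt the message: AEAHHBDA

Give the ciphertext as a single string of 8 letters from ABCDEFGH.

Answer: DBCFEHFC

Derivation:
Char 1 ('A'): step: R->0, L->5 (L advanced); A->plug->A->R->F->L->C->refl->B->L'->E->R'->D->plug->D
Char 2 ('E'): step: R->1, L=5; E->plug->E->R->B->L->F->refl->E->L'->A->R'->B->plug->B
Char 3 ('A'): step: R->2, L=5; A->plug->A->R->H->L->G->refl->A->L'->D->R'->G->plug->C
Char 4 ('H'): step: R->3, L=5; H->plug->H->R->G->L->H->refl->D->L'->C->R'->F->plug->F
Char 5 ('H'): step: R->4, L=5; H->plug->H->R->A->L->E->refl->F->L'->B->R'->E->plug->E
Char 6 ('B'): step: R->5, L=5; B->plug->B->R->C->L->D->refl->H->L'->G->R'->H->plug->H
Char 7 ('D'): step: R->6, L=5; D->plug->D->R->C->L->D->refl->H->L'->G->R'->F->plug->F
Char 8 ('A'): step: R->7, L=5; A->plug->A->R->H->L->G->refl->A->L'->D->R'->G->plug->C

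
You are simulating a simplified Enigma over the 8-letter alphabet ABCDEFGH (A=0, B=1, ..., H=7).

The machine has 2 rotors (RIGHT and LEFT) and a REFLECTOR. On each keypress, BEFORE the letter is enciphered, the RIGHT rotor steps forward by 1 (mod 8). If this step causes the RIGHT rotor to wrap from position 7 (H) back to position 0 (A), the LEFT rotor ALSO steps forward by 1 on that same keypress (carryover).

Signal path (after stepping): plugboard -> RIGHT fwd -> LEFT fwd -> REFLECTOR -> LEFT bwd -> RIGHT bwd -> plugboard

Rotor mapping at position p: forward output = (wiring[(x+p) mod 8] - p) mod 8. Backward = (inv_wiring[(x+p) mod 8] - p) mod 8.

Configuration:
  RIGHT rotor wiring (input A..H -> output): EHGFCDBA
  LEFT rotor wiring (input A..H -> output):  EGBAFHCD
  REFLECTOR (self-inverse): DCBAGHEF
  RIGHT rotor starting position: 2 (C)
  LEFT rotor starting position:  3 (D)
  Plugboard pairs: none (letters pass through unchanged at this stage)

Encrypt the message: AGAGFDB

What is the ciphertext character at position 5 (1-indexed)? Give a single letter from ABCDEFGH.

Char 1 ('A'): step: R->3, L=3; A->plug->A->R->C->L->E->refl->G->L'->H->R'->B->plug->B
Char 2 ('G'): step: R->4, L=3; G->plug->G->R->C->L->E->refl->G->L'->H->R'->B->plug->B
Char 3 ('A'): step: R->5, L=3; A->plug->A->R->G->L->D->refl->A->L'->E->R'->B->plug->B
Char 4 ('G'): step: R->6, L=3; G->plug->G->R->E->L->A->refl->D->L'->G->R'->C->plug->C
Char 5 ('F'): step: R->7, L=3; F->plug->F->R->D->L->H->refl->F->L'->A->R'->C->plug->C

C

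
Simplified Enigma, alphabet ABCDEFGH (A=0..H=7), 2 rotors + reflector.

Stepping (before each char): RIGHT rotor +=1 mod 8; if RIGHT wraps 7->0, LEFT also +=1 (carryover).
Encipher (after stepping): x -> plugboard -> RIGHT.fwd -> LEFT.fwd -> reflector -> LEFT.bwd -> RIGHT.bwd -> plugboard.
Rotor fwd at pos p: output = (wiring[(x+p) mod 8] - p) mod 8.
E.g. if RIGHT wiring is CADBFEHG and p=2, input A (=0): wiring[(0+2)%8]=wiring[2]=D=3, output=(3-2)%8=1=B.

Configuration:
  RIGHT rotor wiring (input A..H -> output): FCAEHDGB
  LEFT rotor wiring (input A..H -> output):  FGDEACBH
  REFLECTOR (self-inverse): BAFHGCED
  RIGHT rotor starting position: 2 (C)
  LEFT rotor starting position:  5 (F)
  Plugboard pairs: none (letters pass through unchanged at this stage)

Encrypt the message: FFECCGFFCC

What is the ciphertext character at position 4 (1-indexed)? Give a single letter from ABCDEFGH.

Char 1 ('F'): step: R->3, L=5; F->plug->F->R->C->L->C->refl->F->L'->A->R'->C->plug->C
Char 2 ('F'): step: R->4, L=5; F->plug->F->R->G->L->H->refl->D->L'->H->R'->B->plug->B
Char 3 ('E'): step: R->5, L=5; E->plug->E->R->F->L->G->refl->E->L'->B->R'->B->plug->B
Char 4 ('C'): step: R->6, L=5; C->plug->C->R->H->L->D->refl->H->L'->G->R'->F->plug->F

F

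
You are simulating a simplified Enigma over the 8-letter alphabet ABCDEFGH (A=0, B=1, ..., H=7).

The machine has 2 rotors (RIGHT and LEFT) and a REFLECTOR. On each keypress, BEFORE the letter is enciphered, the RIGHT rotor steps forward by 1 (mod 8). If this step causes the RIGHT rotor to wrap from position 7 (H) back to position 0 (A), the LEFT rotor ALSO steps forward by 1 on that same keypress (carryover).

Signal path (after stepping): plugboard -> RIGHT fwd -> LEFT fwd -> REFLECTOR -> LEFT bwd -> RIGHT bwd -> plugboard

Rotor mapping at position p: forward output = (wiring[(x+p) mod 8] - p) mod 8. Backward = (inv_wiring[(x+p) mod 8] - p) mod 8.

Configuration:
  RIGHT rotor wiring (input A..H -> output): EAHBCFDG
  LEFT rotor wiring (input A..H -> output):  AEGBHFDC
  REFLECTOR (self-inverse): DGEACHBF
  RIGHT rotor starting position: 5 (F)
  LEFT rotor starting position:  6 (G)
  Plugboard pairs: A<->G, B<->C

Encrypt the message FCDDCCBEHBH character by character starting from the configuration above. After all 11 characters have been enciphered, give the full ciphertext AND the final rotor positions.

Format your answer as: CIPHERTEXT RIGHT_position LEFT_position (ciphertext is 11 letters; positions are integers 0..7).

Answer: BHHCFHFFAAC 0 0

Derivation:
Char 1 ('F'): step: R->6, L=6; F->plug->F->R->D->L->G->refl->B->L'->G->R'->C->plug->B
Char 2 ('C'): step: R->7, L=6; C->plug->B->R->F->L->D->refl->A->L'->E->R'->H->plug->H
Char 3 ('D'): step: R->0, L->7 (L advanced); D->plug->D->R->B->L->B->refl->G->L'->G->R'->H->plug->H
Char 4 ('D'): step: R->1, L=7; D->plug->D->R->B->L->B->refl->G->L'->G->R'->B->plug->C
Char 5 ('C'): step: R->2, L=7; C->plug->B->R->H->L->E->refl->C->L'->E->R'->F->plug->F
Char 6 ('C'): step: R->3, L=7; C->plug->B->R->H->L->E->refl->C->L'->E->R'->H->plug->H
Char 7 ('B'): step: R->4, L=7; B->plug->C->R->H->L->E->refl->C->L'->E->R'->F->plug->F
Char 8 ('E'): step: R->5, L=7; E->plug->E->R->D->L->H->refl->F->L'->C->R'->F->plug->F
Char 9 ('H'): step: R->6, L=7; H->plug->H->R->H->L->E->refl->C->L'->E->R'->G->plug->A
Char 10 ('B'): step: R->7, L=7; B->plug->C->R->B->L->B->refl->G->L'->G->R'->G->plug->A
Char 11 ('H'): step: R->0, L->0 (L advanced); H->plug->H->R->G->L->D->refl->A->L'->A->R'->B->plug->C
Final: ciphertext=BHHCFHFFAAC, RIGHT=0, LEFT=0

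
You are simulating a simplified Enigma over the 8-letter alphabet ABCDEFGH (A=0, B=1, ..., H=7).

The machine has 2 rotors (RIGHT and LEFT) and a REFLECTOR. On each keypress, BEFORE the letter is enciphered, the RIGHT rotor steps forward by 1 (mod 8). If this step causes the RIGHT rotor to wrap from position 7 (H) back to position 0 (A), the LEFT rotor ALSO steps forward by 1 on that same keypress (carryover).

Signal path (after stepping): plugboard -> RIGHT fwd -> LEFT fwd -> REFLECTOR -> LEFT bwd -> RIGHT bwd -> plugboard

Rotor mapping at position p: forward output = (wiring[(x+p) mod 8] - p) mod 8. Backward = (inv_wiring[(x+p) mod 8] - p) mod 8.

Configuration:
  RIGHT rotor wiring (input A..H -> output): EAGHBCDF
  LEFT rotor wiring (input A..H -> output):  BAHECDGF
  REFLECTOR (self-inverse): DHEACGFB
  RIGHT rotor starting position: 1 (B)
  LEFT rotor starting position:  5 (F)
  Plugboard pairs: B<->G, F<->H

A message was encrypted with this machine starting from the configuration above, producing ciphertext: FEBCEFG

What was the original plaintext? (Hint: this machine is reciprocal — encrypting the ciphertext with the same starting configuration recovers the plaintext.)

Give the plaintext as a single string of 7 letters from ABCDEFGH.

Char 1 ('F'): step: R->2, L=5; F->plug->H->R->G->L->H->refl->B->L'->B->R'->E->plug->E
Char 2 ('E'): step: R->3, L=5; E->plug->E->R->C->L->A->refl->D->L'->E->R'->A->plug->A
Char 3 ('B'): step: R->4, L=5; B->plug->G->R->C->L->A->refl->D->L'->E->R'->F->plug->H
Char 4 ('C'): step: R->5, L=5; C->plug->C->R->A->L->G->refl->F->L'->H->R'->D->plug->D
Char 5 ('E'): step: R->6, L=5; E->plug->E->R->A->L->G->refl->F->L'->H->R'->B->plug->G
Char 6 ('F'): step: R->7, L=5; F->plug->H->R->E->L->D->refl->A->L'->C->R'->F->plug->H
Char 7 ('G'): step: R->0, L->6 (L advanced); G->plug->B->R->A->L->A->refl->D->L'->C->R'->F->plug->H

Answer: EAHDGHH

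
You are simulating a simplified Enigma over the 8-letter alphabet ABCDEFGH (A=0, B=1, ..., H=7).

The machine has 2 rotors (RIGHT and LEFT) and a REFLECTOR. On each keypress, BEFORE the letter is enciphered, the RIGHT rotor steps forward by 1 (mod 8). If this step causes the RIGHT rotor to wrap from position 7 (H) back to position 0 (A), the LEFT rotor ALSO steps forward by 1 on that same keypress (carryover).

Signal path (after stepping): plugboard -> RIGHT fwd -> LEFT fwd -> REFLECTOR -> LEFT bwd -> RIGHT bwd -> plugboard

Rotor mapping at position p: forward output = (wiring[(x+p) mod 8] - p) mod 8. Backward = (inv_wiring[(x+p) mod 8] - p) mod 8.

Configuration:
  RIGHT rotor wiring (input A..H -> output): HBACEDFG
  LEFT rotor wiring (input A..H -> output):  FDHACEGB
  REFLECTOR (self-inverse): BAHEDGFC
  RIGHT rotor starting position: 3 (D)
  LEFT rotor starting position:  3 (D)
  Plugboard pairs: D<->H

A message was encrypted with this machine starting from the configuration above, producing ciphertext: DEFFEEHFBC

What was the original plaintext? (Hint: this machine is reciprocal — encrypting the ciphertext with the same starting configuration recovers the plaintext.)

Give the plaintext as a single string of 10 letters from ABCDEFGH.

Char 1 ('D'): step: R->4, L=3; D->plug->H->R->G->L->A->refl->B->L'->C->R'->D->plug->H
Char 2 ('E'): step: R->5, L=3; E->plug->E->R->E->L->G->refl->F->L'->A->R'->B->plug->B
Char 3 ('F'): step: R->6, L=3; F->plug->F->R->E->L->G->refl->F->L'->A->R'->B->plug->B
Char 4 ('F'): step: R->7, L=3; F->plug->F->R->F->L->C->refl->H->L'->B->R'->D->plug->H
Char 5 ('E'): step: R->0, L->4 (L advanced); E->plug->E->R->E->L->B->refl->A->L'->B->R'->B->plug->B
Char 6 ('E'): step: R->1, L=4; E->plug->E->R->C->L->C->refl->H->L'->F->R'->G->plug->G
Char 7 ('H'): step: R->2, L=4; H->plug->D->R->B->L->A->refl->B->L'->E->R'->F->plug->F
Char 8 ('F'): step: R->3, L=4; F->plug->F->R->E->L->B->refl->A->L'->B->R'->B->plug->B
Char 9 ('B'): step: R->4, L=4; B->plug->B->R->H->L->E->refl->D->L'->G->R'->H->plug->D
Char 10 ('C'): step: R->5, L=4; C->plug->C->R->B->L->A->refl->B->L'->E->R'->E->plug->E

Answer: HBBHBGFBDE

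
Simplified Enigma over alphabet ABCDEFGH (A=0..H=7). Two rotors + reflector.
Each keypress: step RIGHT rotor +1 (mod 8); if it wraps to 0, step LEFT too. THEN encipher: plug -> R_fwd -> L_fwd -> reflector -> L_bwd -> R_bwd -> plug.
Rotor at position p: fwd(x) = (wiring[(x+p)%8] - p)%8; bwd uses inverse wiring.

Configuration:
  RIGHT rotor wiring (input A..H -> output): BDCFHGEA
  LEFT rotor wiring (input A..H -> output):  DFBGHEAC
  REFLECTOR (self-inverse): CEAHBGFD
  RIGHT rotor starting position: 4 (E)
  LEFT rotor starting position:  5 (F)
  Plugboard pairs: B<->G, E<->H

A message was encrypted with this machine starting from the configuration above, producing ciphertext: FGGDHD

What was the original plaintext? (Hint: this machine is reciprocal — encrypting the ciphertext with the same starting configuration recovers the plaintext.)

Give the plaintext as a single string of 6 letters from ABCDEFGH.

Char 1 ('F'): step: R->5, L=5; F->plug->F->R->F->L->E->refl->B->L'->G->R'->E->plug->H
Char 2 ('G'): step: R->6, L=5; G->plug->B->R->C->L->F->refl->G->L'->D->R'->C->plug->C
Char 3 ('G'): step: R->7, L=5; G->plug->B->R->C->L->F->refl->G->L'->D->R'->D->plug->D
Char 4 ('D'): step: R->0, L->6 (L advanced); D->plug->D->R->F->L->A->refl->C->L'->A->R'->H->plug->E
Char 5 ('H'): step: R->1, L=6; H->plug->E->R->F->L->A->refl->C->L'->A->R'->H->plug->E
Char 6 ('D'): step: R->2, L=6; D->plug->D->R->E->L->D->refl->H->L'->D->R'->B->plug->G

Answer: HCDEEG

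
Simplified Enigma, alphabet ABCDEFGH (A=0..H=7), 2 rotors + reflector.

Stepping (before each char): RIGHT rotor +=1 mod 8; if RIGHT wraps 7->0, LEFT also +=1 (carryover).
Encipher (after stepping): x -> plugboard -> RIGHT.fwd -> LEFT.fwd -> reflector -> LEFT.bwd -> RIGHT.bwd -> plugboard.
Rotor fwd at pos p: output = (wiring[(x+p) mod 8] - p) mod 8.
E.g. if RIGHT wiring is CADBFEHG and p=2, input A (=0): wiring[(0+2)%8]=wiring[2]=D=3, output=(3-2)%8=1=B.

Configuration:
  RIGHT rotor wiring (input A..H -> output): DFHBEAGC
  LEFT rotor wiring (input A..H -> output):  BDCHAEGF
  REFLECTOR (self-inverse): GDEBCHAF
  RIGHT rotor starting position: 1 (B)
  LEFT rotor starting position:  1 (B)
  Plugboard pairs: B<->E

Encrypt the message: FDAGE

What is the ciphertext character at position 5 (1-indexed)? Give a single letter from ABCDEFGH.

Char 1 ('F'): step: R->2, L=1; F->plug->F->R->A->L->C->refl->E->L'->G->R'->D->plug->D
Char 2 ('D'): step: R->3, L=1; D->plug->D->R->D->L->H->refl->F->L'->F->R'->C->plug->C
Char 3 ('A'): step: R->4, L=1; A->plug->A->R->A->L->C->refl->E->L'->G->R'->D->plug->D
Char 4 ('G'): step: R->5, L=1; G->plug->G->R->E->L->D->refl->B->L'->B->R'->B->plug->E
Char 5 ('E'): step: R->6, L=1; E->plug->B->R->E->L->D->refl->B->L'->B->R'->E->plug->B

B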